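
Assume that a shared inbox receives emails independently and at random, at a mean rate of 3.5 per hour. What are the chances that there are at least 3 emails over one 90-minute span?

0.8949

Over the interval, μ = 3.5 × 1.5 = 5.25 (a 90-minute span = 1.5 hours).
P(N ≥ 3) = 1 − P(N ≤ 2) = 1 − Σ_{j=0}^{2} e^(−μ) μ^j/j! ≈ 0.8949.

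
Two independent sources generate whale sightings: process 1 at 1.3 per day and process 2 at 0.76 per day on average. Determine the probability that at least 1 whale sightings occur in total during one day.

0.8725

Independent Poisson processes superpose: combined rate λ = 1.3 + 0.76 = 2.06 per day.
So μ = 2.06.
P(N ≥ 1) = 1 − P(N ≤ 0) ≈ 0.8725.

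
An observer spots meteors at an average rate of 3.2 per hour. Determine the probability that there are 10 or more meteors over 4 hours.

Over the interval, μ = 3.2 × 4 = 12.8 (4 hours).
P(N ≥ 10) = 1 − P(N ≤ 9) = 1 − Σ_{j=0}^{9} e^(−μ) μ^j/j! ≈ 0.8206.

0.8206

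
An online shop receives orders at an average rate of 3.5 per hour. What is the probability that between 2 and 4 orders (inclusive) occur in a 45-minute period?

0.6113

Over the interval, μ = 3.5 × 0.75 = 2.625 (a 45-minute period = 0.75 hours).
P(2 ≤ N ≤ 4) = Σ_{j=2}^{4} e^(−2.625) · 2.625^j/j! ≈ 0.6113.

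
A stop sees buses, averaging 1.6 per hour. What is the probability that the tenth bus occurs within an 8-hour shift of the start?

0.8206

Over the interval, μ = 1.6 × 8 = 12.8 (an 8-hour shift = 8 hours).
The tenth arrival falls in the interval iff at least 10 events occur there: P(S_10 ≤ t) = P(N ≥ 10) = 1 − P(N ≤ 9) ≈ 0.8206.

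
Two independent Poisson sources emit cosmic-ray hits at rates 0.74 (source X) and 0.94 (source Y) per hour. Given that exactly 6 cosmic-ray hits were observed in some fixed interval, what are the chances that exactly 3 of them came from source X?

Given the total, each event is independently from source X with probability p = λ_X/(λ_X+λ_Y) = 0.74/1.68 ≈ 0.4405.
So K ~ Binomial(6, 0.74/1.68): P(K = 3) = C(6,3) · (0.74/1.68)^3 · (0.94/1.68)^3 ≈ 0.2994.

0.2994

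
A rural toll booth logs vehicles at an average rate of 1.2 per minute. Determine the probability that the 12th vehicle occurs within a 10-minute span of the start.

0.5384

Over the interval, μ = 1.2 × 10 = 12 (a 10-minute span = 10 minutes).
The 12th arrival falls in the interval iff at least 12 events occur there: P(S_12 ≤ t) = P(N ≥ 12) = 1 − P(N ≤ 11) ≈ 0.5384.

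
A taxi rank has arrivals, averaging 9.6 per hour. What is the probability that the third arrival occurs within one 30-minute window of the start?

Over the interval, μ = 9.6 × 0.5 = 4.8 (a 30-minute window = 0.5 hours).
The third arrival falls in the interval iff at least 3 events occur there: P(S_3 ≤ t) = P(N ≥ 3) = 1 − P(N ≤ 2) ≈ 0.8575.

0.8575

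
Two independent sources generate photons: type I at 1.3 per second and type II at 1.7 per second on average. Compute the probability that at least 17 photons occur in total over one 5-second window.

0.3359

Independent Poisson processes superpose: combined rate λ = 1.3 + 1.7 = 3 per second.
Over the interval, μ = 3 × 5 = 15 (a 5-second window = 5 seconds).
P(N ≥ 17) = 1 − P(N ≤ 16) ≈ 0.3359.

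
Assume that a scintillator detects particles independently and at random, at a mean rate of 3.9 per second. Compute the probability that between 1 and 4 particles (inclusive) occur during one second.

With mean μ = 3.9 per second,
P(1 ≤ N ≤ 4) = Σ_{j=1}^{4} e^(−3.9) · 3.9^j/j! ≈ 0.6281.

0.6281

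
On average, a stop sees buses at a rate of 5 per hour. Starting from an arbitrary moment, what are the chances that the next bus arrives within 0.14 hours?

0.5034

Inter-arrival times are exponential with rate λ = 5 per hour.
P(T ≤ 0.14) = 1 − e^(−λt) = 1 − e^(−5 × 0.14) = 1 − e^(−0.7) ≈ 0.5034.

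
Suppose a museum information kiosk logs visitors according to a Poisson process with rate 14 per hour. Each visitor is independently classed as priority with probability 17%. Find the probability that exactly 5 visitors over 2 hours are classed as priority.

0.1744

Thinning: the visitors that are classed as priority themselves form a Poisson process with rate 0.17 × 14 = 2.38 per hour.
Over the interval, μ = 2.38 × 2 = 4.76 (2 hours).
P(N = 5) = e^(−4.76) · 4.76^5/5! ≈ 0.1744.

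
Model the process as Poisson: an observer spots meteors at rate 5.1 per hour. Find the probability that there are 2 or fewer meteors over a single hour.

With mean μ = 5.1 per hour,
P(N ≤ 2) = Σ_{j=0}^{2} e^(−μ) μ^j/j! ≈ 0.1165.

0.1165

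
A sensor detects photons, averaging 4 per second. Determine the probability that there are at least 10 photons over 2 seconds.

0.2834

Over the interval, μ = 4 × 2 = 8 (2 seconds).
P(N ≥ 10) = 1 − P(N ≤ 9) = 1 − Σ_{j=0}^{9} e^(−μ) μ^j/j! ≈ 0.2834.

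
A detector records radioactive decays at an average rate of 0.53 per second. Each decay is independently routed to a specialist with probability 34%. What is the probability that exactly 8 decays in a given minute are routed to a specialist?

Thinning: the decays that are routed to a specialist themselves form a Poisson process with rate 0.34 × 0.53 = 0.1802 per second.
Over the interval, μ = 0.1802 × 60 = 10.812 (a minute = 60 seconds).
P(N = 8) = e^(−10.812) · 10.812^8/8! ≈ 0.0934.

0.0934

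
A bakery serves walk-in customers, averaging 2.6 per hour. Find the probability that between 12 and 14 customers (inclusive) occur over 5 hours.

Over the interval, μ = 2.6 × 5 = 13 (5 hours).
P(12 ≤ N ≤ 14) = Σ_{j=12}^{14} e^(−13) · 13^j/j! ≈ 0.3220.

0.3220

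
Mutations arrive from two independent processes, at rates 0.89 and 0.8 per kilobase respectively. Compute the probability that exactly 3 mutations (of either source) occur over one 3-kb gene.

Independent Poisson processes superpose: combined rate λ = 0.89 + 0.8 = 1.69 per kilobase.
Over the interval, μ = 1.69 × 3 = 5.07 (a 3-kb gene = 3 kilobases).
P(N = 3) = e^(−5.07) · 5.07^3/3! ≈ 0.1365.

0.1365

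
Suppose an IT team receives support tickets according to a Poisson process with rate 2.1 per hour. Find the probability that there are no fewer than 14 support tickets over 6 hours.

0.3831

Over the interval, μ = 2.1 × 6 = 12.6 (6 hours).
P(N ≥ 14) = 1 − P(N ≤ 13) = 1 − Σ_{j=0}^{13} e^(−μ) μ^j/j! ≈ 0.3831.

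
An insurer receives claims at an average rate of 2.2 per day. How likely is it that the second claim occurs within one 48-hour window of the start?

Over the interval, μ = 2.2 × 2 = 4.4 (a 48-hour window = 2 days).
The second arrival falls in the interval iff at least 2 events occur there: P(S_2 ≤ t) = P(N ≥ 2) = 1 − P(N ≤ 1) ≈ 0.9337.

0.9337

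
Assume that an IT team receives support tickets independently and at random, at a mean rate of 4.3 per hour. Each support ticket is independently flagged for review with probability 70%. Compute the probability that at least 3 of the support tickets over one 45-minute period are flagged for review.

0.3927

Thinning: the support tickets that are flagged for review themselves form a Poisson process with rate 0.7 × 4.3 = 3.01 per hour.
Over the interval, μ = 3.01 × 0.75 = 2.2575 (a 45-minute period = 0.75 hours).
P(N ≥ 3) = 1 − P(N ≤ 2) ≈ 0.3927.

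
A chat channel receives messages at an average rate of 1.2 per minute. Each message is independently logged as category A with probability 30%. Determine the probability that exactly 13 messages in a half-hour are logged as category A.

0.0891

Thinning: the messages that are logged as category A themselves form a Poisson process with rate 0.3 × 1.2 = 0.36 per minute.
Over the interval, μ = 0.36 × 30 = 10.8 (a half-hour = 30 minutes).
P(N = 13) = e^(−10.8) · 10.8^13/13! ≈ 0.0891.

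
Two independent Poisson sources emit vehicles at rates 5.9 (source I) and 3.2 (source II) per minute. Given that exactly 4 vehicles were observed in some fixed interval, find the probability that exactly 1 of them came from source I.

0.1128

Given the total, each event is independently from source I with probability p = λ_I/(λ_I+λ_II) = 5.9/9.1 ≈ 0.6484.
So K ~ Binomial(4, 5.9/9.1): P(K = 1) = C(4,1) · (5.9/9.1)^1 · (3.2/9.1)^3 ≈ 0.1128.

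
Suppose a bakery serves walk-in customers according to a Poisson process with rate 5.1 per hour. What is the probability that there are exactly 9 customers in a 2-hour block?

0.1224

Over the interval, μ = 5.1 × 2 = 10.2 (a 2-hour block = 2 hours).
P(N = 9) = e^(−μ) μ^9/9! = e^(−10.2) · 10.2^9/362880 ≈ 0.1224.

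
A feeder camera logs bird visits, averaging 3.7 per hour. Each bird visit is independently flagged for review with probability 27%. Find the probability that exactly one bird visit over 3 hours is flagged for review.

0.1497

Thinning: the bird visits that are flagged for review themselves form a Poisson process with rate 0.27 × 3.7 = 0.999 per hour.
Over the interval, μ = 0.999 × 3 = 2.997 (3 hours).
P(N = 1) = e^(−2.997) · 2.997^1/1! ≈ 0.1497.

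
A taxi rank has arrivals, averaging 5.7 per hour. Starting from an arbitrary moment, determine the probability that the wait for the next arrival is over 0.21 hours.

The wait for the next event is exponential with rate λ = 5.7 per hour.
P(T > 0.21) = e^(−λt) = e^(−5.7 × 0.21) = e^(−1.197) ≈ 0.3021.

0.3021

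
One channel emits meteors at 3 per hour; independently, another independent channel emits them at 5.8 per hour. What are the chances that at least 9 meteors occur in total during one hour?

Independent Poisson processes superpose: combined rate λ = 3 + 5.8 = 8.8 per hour.
So μ = 8.8.
P(N ≥ 9) = 1 − P(N ≤ 8) ≈ 0.5177.

0.5177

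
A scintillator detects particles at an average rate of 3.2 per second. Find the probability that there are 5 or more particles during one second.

0.2194

With mean μ = 3.2 per second,
P(N ≥ 5) = 1 − P(N ≤ 4) = 1 − Σ_{j=0}^{4} e^(−μ) μ^j/j! ≈ 0.2194.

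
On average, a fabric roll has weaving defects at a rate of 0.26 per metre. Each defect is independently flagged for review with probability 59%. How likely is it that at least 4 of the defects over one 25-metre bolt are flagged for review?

0.5336

Thinning: the defects that are flagged for review themselves form a Poisson process with rate 0.59 × 0.26 = 0.1534 per metre.
Over the interval, μ = 0.1534 × 25 = 3.835 (a 25-metre bolt = 25 metres).
P(N ≥ 4) = 1 − P(N ≤ 3) ≈ 0.5336.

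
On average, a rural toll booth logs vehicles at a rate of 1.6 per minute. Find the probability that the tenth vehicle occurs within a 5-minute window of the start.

Over the interval, μ = 1.6 × 5 = 8 (a 5-minute window = 5 minutes).
The tenth arrival falls in the interval iff at least 10 events occur there: P(S_10 ≤ t) = P(N ≥ 10) = 1 − P(N ≤ 9) ≈ 0.2834.

0.2834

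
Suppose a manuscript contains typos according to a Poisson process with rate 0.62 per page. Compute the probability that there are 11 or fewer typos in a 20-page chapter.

Over the interval, μ = 0.62 × 20 = 12.4 (a 20-page chapter = 20 pages).
P(N ≤ 11) = Σ_{j=0}^{11} e^(−μ) μ^j/j! ≈ 0.4167.

0.4167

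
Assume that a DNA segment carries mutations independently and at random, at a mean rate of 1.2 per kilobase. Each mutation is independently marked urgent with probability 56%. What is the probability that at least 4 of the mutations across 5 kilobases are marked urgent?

0.4329

Thinning: the mutations that are marked urgent themselves form a Poisson process with rate 0.56 × 1.2 = 0.672 per kilobase.
Over the interval, μ = 0.672 × 5 = 3.36 (5 kilobases).
P(N ≥ 4) = 1 − P(N ≤ 3) ≈ 0.4329.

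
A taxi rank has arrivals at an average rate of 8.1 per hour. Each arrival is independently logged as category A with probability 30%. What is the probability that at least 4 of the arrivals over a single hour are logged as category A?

0.2276

Thinning: the arrivals that are logged as category A themselves form a Poisson process with rate 0.3 × 8.1 = 2.43 per hour.
So μ = 2.43.
P(N ≥ 4) = 1 − P(N ≤ 3) ≈ 0.2276.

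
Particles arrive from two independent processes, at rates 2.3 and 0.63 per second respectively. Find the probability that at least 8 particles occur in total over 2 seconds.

0.2370

Independent Poisson processes superpose: combined rate λ = 2.3 + 0.63 = 2.93 per second.
Over the interval, μ = 2.93 × 2 = 5.86 (2 seconds).
P(N ≥ 8) = 1 − P(N ≤ 7) ≈ 0.2370.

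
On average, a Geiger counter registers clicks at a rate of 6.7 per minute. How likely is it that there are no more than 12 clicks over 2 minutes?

0.4199

Over the interval, μ = 6.7 × 2 = 13.4 (2 minutes).
P(N ≤ 12) = Σ_{j=0}^{12} e^(−μ) μ^j/j! ≈ 0.4199.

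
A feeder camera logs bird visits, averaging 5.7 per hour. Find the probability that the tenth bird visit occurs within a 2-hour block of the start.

0.7013

Over the interval, μ = 5.7 × 2 = 11.4 (a 2-hour block = 2 hours).
The tenth arrival falls in the interval iff at least 10 events occur there: P(S_10 ≤ t) = P(N ≥ 10) = 1 − P(N ≤ 9) ≈ 0.7013.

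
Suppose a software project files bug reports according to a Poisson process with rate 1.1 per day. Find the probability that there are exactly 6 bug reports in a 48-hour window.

Over the interval, μ = 1.1 × 2 = 2.2 (a 48-hour window = 2 days).
P(N = 6) = e^(−μ) μ^6/6! = e^(−2.2) · 2.2^6/720 ≈ 0.0174.

0.0174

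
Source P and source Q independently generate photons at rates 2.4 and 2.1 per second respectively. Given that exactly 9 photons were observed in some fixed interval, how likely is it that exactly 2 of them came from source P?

0.0494

Given the total, each event is independently from source P with probability p = λ_P/(λ_P+λ_Q) = 2.4/4.5 ≈ 0.5333.
So K ~ Binomial(9, 2.4/4.5): P(K = 2) = C(9,2) · (2.4/4.5)^2 · (2.1/4.5)^7 ≈ 0.0494.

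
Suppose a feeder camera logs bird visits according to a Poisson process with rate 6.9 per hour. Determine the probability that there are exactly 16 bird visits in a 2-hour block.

0.0840

Over the interval, μ = 6.9 × 2 = 13.8 (a 2-hour block = 2 hours).
P(N = 16) = e^(−μ) μ^16/16! = e^(−13.8) · 13.8^16/20922789888000 ≈ 0.0840.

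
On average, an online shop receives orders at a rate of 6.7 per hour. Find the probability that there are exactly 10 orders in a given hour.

0.0618

With mean μ = 6.7 per hour,
P(N = 10) = e^(−μ) μ^10/10! = e^(−6.7) · 6.7^10/3628800 ≈ 0.0618.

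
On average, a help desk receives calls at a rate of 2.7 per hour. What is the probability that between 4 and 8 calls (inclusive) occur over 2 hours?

Over the interval, μ = 2.7 × 2 = 5.4 (2 hours).
P(4 ≤ N ≤ 8) = Σ_{j=4}^{8} e^(−5.4) · 5.4^j/j! ≈ 0.6894.

0.6894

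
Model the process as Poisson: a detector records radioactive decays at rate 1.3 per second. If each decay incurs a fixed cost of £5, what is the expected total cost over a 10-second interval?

£65

E[N] = 1.3 × 10 = 13 (a 10-second interval = 10 seconds); E[cost] = 13 × £5 = £65.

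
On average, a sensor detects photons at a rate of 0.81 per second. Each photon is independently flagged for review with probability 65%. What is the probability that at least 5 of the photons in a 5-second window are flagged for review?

0.1272

Thinning: the photons that are flagged for review themselves form a Poisson process with rate 0.65 × 0.81 = 0.5265 per second.
Over the interval, μ = 0.5265 × 5 = 2.6325 (a 5-second window = 5 seconds).
P(N ≥ 5) = 1 − P(N ≤ 4) ≈ 0.1272.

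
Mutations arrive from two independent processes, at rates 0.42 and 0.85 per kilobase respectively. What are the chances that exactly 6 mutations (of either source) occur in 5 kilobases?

0.1591

Independent Poisson processes superpose: combined rate λ = 0.42 + 0.85 = 1.27 per kilobase.
Over the interval, μ = 1.27 × 5 = 6.35 (5 kilobases).
P(N = 6) = e^(−6.35) · 6.35^6/6! ≈ 0.1591.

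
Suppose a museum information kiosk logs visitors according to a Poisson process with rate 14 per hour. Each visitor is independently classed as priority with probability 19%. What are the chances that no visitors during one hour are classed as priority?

Thinning: the visitors that are classed as priority themselves form a Poisson process with rate 0.19 × 14 = 2.66 per hour.
So μ = 2.66.
P(N = 0) = e^(−2.66) · 2.66^0/0! ≈ 0.0699.

0.0699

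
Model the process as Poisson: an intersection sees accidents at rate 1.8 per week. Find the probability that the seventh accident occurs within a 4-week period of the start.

Over the interval, μ = 1.8 × 4 = 7.2 (a 4-week period = 4 weeks).
The seventh arrival falls in the interval iff at least 7 events occur there: P(S_7 ≤ t) = P(N ≥ 7) = 1 − P(N ≤ 6) ≈ 0.5796.

0.5796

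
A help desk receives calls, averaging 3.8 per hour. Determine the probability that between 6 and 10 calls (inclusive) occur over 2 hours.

0.6228

Over the interval, μ = 3.8 × 2 = 7.6 (2 hours).
P(6 ≤ N ≤ 10) = Σ_{j=6}^{10} e^(−7.6) · 7.6^j/j! ≈ 0.6228.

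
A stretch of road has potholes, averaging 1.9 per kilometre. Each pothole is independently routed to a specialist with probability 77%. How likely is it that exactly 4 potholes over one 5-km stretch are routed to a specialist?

0.0794

Thinning: the potholes that are routed to a specialist themselves form a Poisson process with rate 0.77 × 1.9 = 1.463 per kilometre.
Over the interval, μ = 1.463 × 5 = 7.315 (a 5-km stretch = 5 kilometres).
P(N = 4) = e^(−7.315) · 7.315^4/4! ≈ 0.0794.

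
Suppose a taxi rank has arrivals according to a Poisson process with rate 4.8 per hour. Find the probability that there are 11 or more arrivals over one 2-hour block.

Over the interval, μ = 4.8 × 2 = 9.6 (a 2-hour block = 2 hours).
P(N ≥ 11) = 1 − P(N ≤ 10) = 1 − Σ_{j=0}^{10} e^(−μ) μ^j/j! ≈ 0.3671.

0.3671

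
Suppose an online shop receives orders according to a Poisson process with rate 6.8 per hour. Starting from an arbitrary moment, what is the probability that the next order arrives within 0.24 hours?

Inter-arrival times are exponential with rate λ = 6.8 per hour.
P(T ≤ 0.24) = 1 − e^(−λt) = 1 − e^(−6.8 × 0.24) = 1 − e^(−1.632) ≈ 0.8045.

0.8045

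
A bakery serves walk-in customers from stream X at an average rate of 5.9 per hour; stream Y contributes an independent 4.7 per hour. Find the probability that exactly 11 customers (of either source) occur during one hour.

0.1185

Independent Poisson processes superpose: combined rate λ = 5.9 + 4.7 = 10.6 per hour.
So μ = 10.6.
P(N = 11) = e^(−10.6) · 10.6^11/11! ≈ 0.1185.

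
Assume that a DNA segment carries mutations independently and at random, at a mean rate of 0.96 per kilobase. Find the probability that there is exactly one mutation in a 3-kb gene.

0.1617

Over the interval, μ = 0.96 × 3 = 2.88 (a 3-kb gene = 3 kilobases).
P(N = 1) = e^(−μ) μ^1/1! = e^(−2.88) · 2.88^1/1 ≈ 0.1617.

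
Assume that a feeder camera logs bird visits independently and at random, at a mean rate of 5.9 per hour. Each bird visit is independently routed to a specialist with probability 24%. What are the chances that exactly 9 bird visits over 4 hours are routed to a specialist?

Thinning: the bird visits that are routed to a specialist themselves form a Poisson process with rate 0.24 × 5.9 = 1.416 per hour.
Over the interval, μ = 1.416 × 4 = 5.664 (4 hours).
P(N = 9) = e^(−5.664) · 5.664^9/9! ≈ 0.0573.

0.0573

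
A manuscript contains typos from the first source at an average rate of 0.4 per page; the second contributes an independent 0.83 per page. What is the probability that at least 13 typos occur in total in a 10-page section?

Independent Poisson processes superpose: combined rate λ = 0.4 + 0.83 = 1.23 per page.
Over the interval, μ = 1.23 × 10 = 12.3 (a 10-page section = 10 pages).
P(N ≥ 13) = 1 − P(N ≤ 12) ≈ 0.4583.

0.4583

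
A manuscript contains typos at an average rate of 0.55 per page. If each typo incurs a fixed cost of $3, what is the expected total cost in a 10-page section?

$16.5

E[N] = 0.55 × 10 = 5.5 (a 10-page section = 10 pages); E[cost] = 5.5 × $3 = $16.5.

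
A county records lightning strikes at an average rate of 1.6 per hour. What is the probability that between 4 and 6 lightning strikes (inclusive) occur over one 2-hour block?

Over the interval, μ = 1.6 × 2 = 3.2 (a 2-hour block = 2 hours).
P(4 ≤ N ≤ 6) = Σ_{j=4}^{6} e^(−3.2) · 3.2^j/j! ≈ 0.3529.

0.3529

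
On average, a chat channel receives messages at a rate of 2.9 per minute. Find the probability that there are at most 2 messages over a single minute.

With mean μ = 2.9 per minute,
P(N ≤ 2) = Σ_{j=0}^{2} e^(−μ) μ^j/j! ≈ 0.4460.

0.4460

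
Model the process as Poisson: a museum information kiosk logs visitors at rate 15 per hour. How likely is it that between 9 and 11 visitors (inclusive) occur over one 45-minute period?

0.3389

Over the interval, μ = 15 × 0.75 = 11.25 (a 45-minute period = 0.75 hours).
P(9 ≤ N ≤ 11) = Σ_{j=9}^{11} e^(−11.25) · 11.25^j/j! ≈ 0.3389.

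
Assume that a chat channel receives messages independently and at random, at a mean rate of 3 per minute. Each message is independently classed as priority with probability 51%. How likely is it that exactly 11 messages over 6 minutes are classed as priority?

Thinning: the messages that are classed as priority themselves form a Poisson process with rate 0.51 × 3 = 1.53 per minute.
Over the interval, μ = 1.53 × 6 = 9.18 (6 minutes).
P(N = 11) = e^(−9.18) · 9.18^11/11! ≈ 0.1008.

0.1008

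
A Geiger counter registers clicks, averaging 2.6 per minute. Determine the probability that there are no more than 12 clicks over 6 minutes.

0.2209

Over the interval, μ = 2.6 × 6 = 15.6 (6 minutes).
P(N ≤ 12) = Σ_{j=0}^{12} e^(−μ) μ^j/j! ≈ 0.2209.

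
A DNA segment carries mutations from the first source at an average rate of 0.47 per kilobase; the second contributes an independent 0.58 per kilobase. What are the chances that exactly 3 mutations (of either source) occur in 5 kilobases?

0.1266

Independent Poisson processes superpose: combined rate λ = 0.47 + 0.58 = 1.05 per kilobase.
Over the interval, μ = 1.05 × 5 = 5.25 (5 kilobases).
P(N = 3) = e^(−5.25) · 5.25^3/3! ≈ 0.1266.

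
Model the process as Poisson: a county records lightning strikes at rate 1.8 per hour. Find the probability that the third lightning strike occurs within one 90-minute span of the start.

0.5064

Over the interval, μ = 1.8 × 1.5 = 2.7 (a 90-minute span = 1.5 hours).
The third arrival falls in the interval iff at least 3 events occur there: P(S_3 ≤ t) = P(N ≥ 3) = 1 − P(N ≤ 2) ≈ 0.5064.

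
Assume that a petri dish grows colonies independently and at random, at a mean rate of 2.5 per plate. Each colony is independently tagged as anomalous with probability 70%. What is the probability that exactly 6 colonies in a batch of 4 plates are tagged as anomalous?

0.1490

Thinning: the colonies that are tagged as anomalous themselves form a Poisson process with rate 0.7 × 2.5 = 1.75 per plate.
Over the interval, μ = 1.75 × 4 = 7 (a batch of 4 plates = 4 plates).
P(N = 6) = e^(−7) · 7^6/6! ≈ 0.1490.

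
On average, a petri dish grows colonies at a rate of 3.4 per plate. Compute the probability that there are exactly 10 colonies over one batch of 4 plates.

Over the interval, μ = 3.4 × 4 = 13.6 (a batch of 4 plates = 4 plates).
P(N = 10) = e^(−μ) μ^10/10! = e^(−13.6) · 13.6^10/3628800 ≈ 0.0740.

0.0740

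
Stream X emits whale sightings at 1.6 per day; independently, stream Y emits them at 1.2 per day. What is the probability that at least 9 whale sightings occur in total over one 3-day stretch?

Independent Poisson processes superpose: combined rate λ = 1.6 + 1.2 = 2.8 per day.
Over the interval, μ = 2.8 × 3 = 8.4 (a 3-day stretch = 3 days).
P(N ≥ 9) = 1 − P(N ≤ 8) ≈ 0.4631.

0.4631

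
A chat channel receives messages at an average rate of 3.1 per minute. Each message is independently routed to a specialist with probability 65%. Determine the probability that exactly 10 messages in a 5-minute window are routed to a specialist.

0.1251

Thinning: the messages that are routed to a specialist themselves form a Poisson process with rate 0.65 × 3.1 = 2.015 per minute.
Over the interval, μ = 2.015 × 5 = 10.075 (a 5-minute window = 5 minutes).
P(N = 10) = e^(−10.075) · 10.075^10/10! ≈ 0.1251.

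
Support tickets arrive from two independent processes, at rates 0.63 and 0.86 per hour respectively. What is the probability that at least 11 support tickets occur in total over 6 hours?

Independent Poisson processes superpose: combined rate λ = 0.63 + 0.86 = 1.49 per hour.
Over the interval, μ = 1.49 × 6 = 8.94 (6 hours).
P(N ≥ 11) = 1 − P(N ≤ 10) ≈ 0.2869.

0.2869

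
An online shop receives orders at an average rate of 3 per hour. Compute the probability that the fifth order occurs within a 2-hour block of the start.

Over the interval, μ = 3 × 2 = 6 (a 2-hour block = 2 hours).
The fifth arrival falls in the interval iff at least 5 events occur there: P(S_5 ≤ t) = P(N ≥ 5) = 1 − P(N ≤ 4) ≈ 0.7149.

0.7149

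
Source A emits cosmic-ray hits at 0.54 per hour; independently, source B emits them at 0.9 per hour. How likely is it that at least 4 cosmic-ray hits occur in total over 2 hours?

Independent Poisson processes superpose: combined rate λ = 0.54 + 0.9 = 1.44 per hour.
Over the interval, μ = 1.44 × 2 = 2.88 (2 hours).
P(N ≥ 4) = 1 − P(N ≤ 3) ≈ 0.3259.

0.3259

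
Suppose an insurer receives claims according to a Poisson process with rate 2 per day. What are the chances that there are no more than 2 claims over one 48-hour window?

0.2381

Over the interval, μ = 2 × 2 = 4 (a 48-hour window = 2 days).
P(N ≤ 2) = Σ_{j=0}^{2} e^(−μ) μ^j/j! ≈ 0.2381.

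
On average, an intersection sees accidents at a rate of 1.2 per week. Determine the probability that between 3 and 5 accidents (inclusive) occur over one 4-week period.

Over the interval, μ = 1.2 × 4 = 4.8 (a 4-week period = 4 weeks).
P(3 ≤ N ≤ 5) = Σ_{j=3}^{5} e^(−4.8) · 4.8^j/j! ≈ 0.5085.

0.5085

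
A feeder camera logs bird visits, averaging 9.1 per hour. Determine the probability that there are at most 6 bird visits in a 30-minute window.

0.8246

Over the interval, μ = 9.1 × 0.5 = 4.55 (a 30-minute window = 0.5 hours).
P(N ≤ 6) = Σ_{j=0}^{6} e^(−μ) μ^j/j! ≈ 0.8246.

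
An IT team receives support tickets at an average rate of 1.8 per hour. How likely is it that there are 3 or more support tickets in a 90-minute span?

Over the interval, μ = 1.8 × 1.5 = 2.7 (a 90-minute span = 1.5 hours).
P(N ≥ 3) = 1 − P(N ≤ 2) = 1 − Σ_{j=0}^{2} e^(−μ) μ^j/j! ≈ 0.5064.

0.5064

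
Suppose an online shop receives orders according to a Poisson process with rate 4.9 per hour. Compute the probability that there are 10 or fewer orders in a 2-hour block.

0.6080

Over the interval, μ = 4.9 × 2 = 9.8 (a 2-hour block = 2 hours).
P(N ≤ 10) = Σ_{j=0}^{10} e^(−μ) μ^j/j! ≈ 0.6080.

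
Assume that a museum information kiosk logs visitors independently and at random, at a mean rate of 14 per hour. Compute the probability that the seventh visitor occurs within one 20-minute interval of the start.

Over the interval, μ = 14 × 1/3 ≈ 4.66667 (a 20-minute interval = 1/3 hours).
The seventh arrival falls in the interval iff at least 7 events occur there: P(S_7 ≤ t) = P(N ≥ 7) = 1 − P(N ≤ 6) ≈ 0.1909.

0.1909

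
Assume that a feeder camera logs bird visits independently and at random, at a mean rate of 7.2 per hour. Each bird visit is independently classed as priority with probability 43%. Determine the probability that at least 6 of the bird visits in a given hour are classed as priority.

0.0939

Thinning: the bird visits that are classed as priority themselves form a Poisson process with rate 0.43 × 7.2 = 3.096 per hour.
So μ = 3.096.
P(N ≥ 6) = 1 − P(N ≤ 5) ≈ 0.0939.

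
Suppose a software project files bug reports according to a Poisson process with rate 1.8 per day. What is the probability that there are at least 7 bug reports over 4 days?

0.5796

Over the interval, μ = 1.8 × 4 = 7.2 (4 days).
P(N ≥ 7) = 1 − P(N ≤ 6) = 1 − Σ_{j=0}^{6} e^(−μ) μ^j/j! ≈ 0.5796.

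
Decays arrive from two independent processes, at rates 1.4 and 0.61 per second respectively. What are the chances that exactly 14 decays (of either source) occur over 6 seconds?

Independent Poisson processes superpose: combined rate λ = 1.4 + 0.61 = 2.01 per second.
Over the interval, μ = 2.01 × 6 = 12.06 (6 seconds).
P(N = 14) = e^(−12.06) · 12.06^14/14! ≈ 0.0914.

0.0914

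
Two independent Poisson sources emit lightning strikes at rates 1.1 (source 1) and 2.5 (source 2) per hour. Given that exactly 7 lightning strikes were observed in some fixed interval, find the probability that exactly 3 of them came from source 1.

0.2322

Given the total, each event is independently from source 1 with probability p = λ_1/(λ_1+λ_2) = 1.1/3.6 ≈ 0.3056.
So K ~ Binomial(7, 1.1/3.6): P(K = 3) = C(7,3) · (1.1/3.6)^3 · (2.5/3.6)^4 ≈ 0.2322.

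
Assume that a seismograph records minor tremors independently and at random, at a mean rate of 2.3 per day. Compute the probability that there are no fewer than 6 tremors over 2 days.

Over the interval, μ = 2.3 × 2 = 4.6 (2 days).
P(N ≥ 6) = 1 − P(N ≤ 5) = 1 − Σ_{j=0}^{5} e^(−μ) μ^j/j! ≈ 0.3142.

0.3142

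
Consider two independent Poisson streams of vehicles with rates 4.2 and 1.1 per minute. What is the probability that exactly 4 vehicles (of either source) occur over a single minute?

0.1641

Independent Poisson processes superpose: combined rate λ = 4.2 + 1.1 = 5.3 per minute.
So μ = 5.3.
P(N = 4) = e^(−5.3) · 5.3^4/4! ≈ 0.1641.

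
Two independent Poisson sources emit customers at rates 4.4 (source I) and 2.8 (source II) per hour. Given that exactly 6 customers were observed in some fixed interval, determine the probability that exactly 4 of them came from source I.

Given the total, each event is independently from source I with probability p = λ_I/(λ_I+λ_II) = 4.4/7.2 ≈ 0.6111.
So K ~ Binomial(6, 4.4/7.2): P(K = 4) = C(6,4) · (4.4/7.2)^4 · (2.8/7.2)^2 ≈ 0.3164.

0.3164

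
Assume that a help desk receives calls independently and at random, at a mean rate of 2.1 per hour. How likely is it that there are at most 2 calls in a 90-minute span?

Over the interval, μ = 2.1 × 1.5 = 3.15 (a 90-minute span = 1.5 hours).
P(N ≤ 2) = Σ_{j=0}^{2} e^(−μ) μ^j/j! ≈ 0.3904.

0.3904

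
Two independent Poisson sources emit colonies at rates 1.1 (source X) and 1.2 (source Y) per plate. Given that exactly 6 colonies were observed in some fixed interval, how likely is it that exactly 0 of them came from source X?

0.0202

Given the total, each event is independently from source X with probability p = λ_X/(λ_X+λ_Y) = 1.1/2.3 ≈ 0.4783.
So K ~ Binomial(6, 1.1/2.3): P(K = 0) = C(6,0) · (1.1/2.3)^0 · (1.2/2.3)^6 ≈ 0.0202.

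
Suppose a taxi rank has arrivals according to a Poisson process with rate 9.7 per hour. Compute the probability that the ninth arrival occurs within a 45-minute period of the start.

Over the interval, μ = 9.7 × 0.75 = 7.275 (a 45-minute period = 0.75 hours).
The ninth arrival falls in the interval iff at least 9 events occur there: P(S_9 ≤ t) = P(N ≥ 9) = 1 − P(N ≤ 8) ≈ 0.3074.

0.3074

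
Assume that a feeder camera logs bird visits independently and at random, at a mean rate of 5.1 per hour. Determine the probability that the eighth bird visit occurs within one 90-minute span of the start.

Over the interval, μ = 5.1 × 1.5 = 7.65 (a 90-minute span = 1.5 hours).
The eighth arrival falls in the interval iff at least 8 events occur there: P(S_8 ≤ t) = P(N ≥ 8) = 1 − P(N ≤ 7) ≈ 0.4972.

0.4972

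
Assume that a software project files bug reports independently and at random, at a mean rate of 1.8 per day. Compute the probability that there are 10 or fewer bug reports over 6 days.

0.4840

Over the interval, μ = 1.8 × 6 = 10.8 (6 days).
P(N ≤ 10) = Σ_{j=0}^{10} e^(−μ) μ^j/j! ≈ 0.4840.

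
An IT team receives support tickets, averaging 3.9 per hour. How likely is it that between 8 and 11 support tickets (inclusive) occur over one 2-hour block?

0.4208

Over the interval, μ = 3.9 × 2 = 7.8 (a 2-hour block = 2 hours).
P(8 ≤ N ≤ 11) = Σ_{j=8}^{11} e^(−7.8) · 7.8^j/j! ≈ 0.4208.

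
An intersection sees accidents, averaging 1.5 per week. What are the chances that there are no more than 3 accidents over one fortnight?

0.6472

Over the interval, μ = 1.5 × 2 = 3 (a fortnight = 2 weeks).
P(N ≤ 3) = Σ_{j=0}^{3} e^(−μ) μ^j/j! ≈ 0.6472.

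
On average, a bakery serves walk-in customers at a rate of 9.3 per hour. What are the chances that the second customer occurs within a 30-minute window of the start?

Over the interval, μ = 9.3 × 0.5 = 4.65 (a 30-minute window = 0.5 hours).
The second arrival falls in the interval iff at least 2 events occur there: P(S_2 ≤ t) = P(N ≥ 2) = 1 − P(N ≤ 1) ≈ 0.9460.

0.9460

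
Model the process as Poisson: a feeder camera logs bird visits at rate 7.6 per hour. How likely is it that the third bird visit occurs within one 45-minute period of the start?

Over the interval, μ = 7.6 × 0.75 = 5.7 (a 45-minute period = 0.75 hours).
The third arrival falls in the interval iff at least 3 events occur there: P(S_3 ≤ t) = P(N ≥ 3) = 1 − P(N ≤ 2) ≈ 0.9232.

0.9232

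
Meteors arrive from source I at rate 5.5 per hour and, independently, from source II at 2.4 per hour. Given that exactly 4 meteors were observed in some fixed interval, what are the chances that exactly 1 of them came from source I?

0.0781

Given the total, each event is independently from source I with probability p = λ_I/(λ_I+λ_II) = 5.5/7.9 ≈ 0.6962.
So K ~ Binomial(4, 5.5/7.9): P(K = 1) = C(4,1) · (5.5/7.9)^1 · (2.4/7.9)^3 ≈ 0.0781.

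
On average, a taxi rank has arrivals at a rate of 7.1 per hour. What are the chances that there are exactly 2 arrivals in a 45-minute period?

0.0690

Over the interval, μ = 7.1 × 0.75 = 5.325 (a 45-minute period = 0.75 hours).
P(N = 2) = e^(−μ) μ^2/2! = e^(−5.325) · 5.325^2/2 ≈ 0.0690.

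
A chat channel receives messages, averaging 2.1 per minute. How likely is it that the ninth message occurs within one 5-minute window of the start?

0.7206

Over the interval, μ = 2.1 × 5 = 10.5 (a 5-minute window = 5 minutes).
The ninth arrival falls in the interval iff at least 9 events occur there: P(S_9 ≤ t) = P(N ≥ 9) = 1 − P(N ≤ 8) ≈ 0.7206.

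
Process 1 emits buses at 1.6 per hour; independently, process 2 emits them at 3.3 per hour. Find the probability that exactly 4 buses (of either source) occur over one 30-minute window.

0.1295

Independent Poisson processes superpose: combined rate λ = 1.6 + 3.3 = 4.9 per hour.
Over the interval, μ = 4.9 × 0.5 = 2.45 (a 30-minute window = 0.5 hours).
P(N = 4) = e^(−2.45) · 2.45^4/4! ≈ 0.1295.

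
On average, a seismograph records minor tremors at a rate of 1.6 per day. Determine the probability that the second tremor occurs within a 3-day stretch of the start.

0.9523

Over the interval, μ = 1.6 × 3 = 4.8 (a 3-day stretch = 3 days).
The second arrival falls in the interval iff at least 2 events occur there: P(S_2 ≤ t) = P(N ≥ 2) = 1 − P(N ≤ 1) ≈ 0.9523.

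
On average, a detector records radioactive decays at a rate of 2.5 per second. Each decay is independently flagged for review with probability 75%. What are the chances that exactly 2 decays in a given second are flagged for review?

0.2696

Thinning: the decays that are flagged for review themselves form a Poisson process with rate 0.75 × 2.5 = 1.875 per second.
So μ = 1.875.
P(N = 2) = e^(−1.875) · 1.875^2/2! ≈ 0.2696.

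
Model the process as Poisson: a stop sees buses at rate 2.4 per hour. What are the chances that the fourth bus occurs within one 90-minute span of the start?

Over the interval, μ = 2.4 × 1.5 = 3.6 (a 90-minute span = 1.5 hours).
The fourth arrival falls in the interval iff at least 4 events occur there: P(S_4 ≤ t) = P(N ≥ 4) = 1 − P(N ≤ 3) ≈ 0.4848.

0.4848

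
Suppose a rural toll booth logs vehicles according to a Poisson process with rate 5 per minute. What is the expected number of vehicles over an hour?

300

E[N] = λt = 5 × 60 = 300 (an hour = 60 minutes).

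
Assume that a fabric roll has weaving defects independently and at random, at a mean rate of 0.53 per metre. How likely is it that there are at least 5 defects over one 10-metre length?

Over the interval, μ = 0.53 × 10 = 5.3 (a 10-metre length = 10 metres).
P(N ≥ 5) = 1 − P(N ≤ 4) = 1 − Σ_{j=0}^{4} e^(−μ) μ^j/j! ≈ 0.6105.

0.6105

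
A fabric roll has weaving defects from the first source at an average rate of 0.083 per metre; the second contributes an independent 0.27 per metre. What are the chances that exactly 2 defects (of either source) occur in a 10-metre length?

Independent Poisson processes superpose: combined rate λ = 0.083 + 0.27 = 0.353 per metre.
Over the interval, μ = 0.353 × 10 = 3.53 (a 10-metre length = 10 metres).
P(N = 2) = e^(−3.53) · 3.53^2/2! ≈ 0.1826.

0.1826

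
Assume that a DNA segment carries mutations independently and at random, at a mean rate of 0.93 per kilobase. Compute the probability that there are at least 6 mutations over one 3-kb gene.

Over the interval, μ = 0.93 × 3 = 2.79 (a 3-kb gene = 3 kilobases).
P(N ≥ 6) = 1 − P(N ≤ 5) = 1 − Σ_{j=0}^{5} e^(−μ) μ^j/j! ≈ 0.0642.

0.0642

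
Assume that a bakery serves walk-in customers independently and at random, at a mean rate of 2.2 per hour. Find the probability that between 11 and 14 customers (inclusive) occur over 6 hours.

Over the interval, μ = 2.2 × 6 = 13.2 (6 hours).
P(11 ≤ N ≤ 14) = Σ_{j=11}^{14} e^(−13.2) · 13.2^j/j! ≈ 0.4197.

0.4197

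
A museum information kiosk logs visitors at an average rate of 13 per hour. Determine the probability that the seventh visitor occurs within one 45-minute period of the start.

Over the interval, μ = 13 × 0.75 = 9.75 (a 45-minute period = 0.75 hours).
The seventh arrival falls in the interval iff at least 7 events occur there: P(S_7 ≤ t) = P(N ≥ 7) = 1 − P(N ≤ 6) ≈ 0.8533.

0.8533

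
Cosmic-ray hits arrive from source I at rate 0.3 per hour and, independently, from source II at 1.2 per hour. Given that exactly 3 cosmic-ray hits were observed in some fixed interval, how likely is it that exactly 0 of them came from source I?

0.5120

Given the total, each event is independently from source I with probability p = λ_I/(λ_I+λ_II) = 0.3/1.5 = 0.2000.
So K ~ Binomial(3, 0.3/1.5): P(K = 0) = C(3,0) · (0.3/1.5)^0 · (1.2/1.5)^3 ≈ 0.5120.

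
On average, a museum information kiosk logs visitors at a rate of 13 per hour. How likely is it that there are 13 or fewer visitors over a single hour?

0.5730

With mean μ = 13 per hour,
P(N ≤ 13) = Σ_{j=0}^{13} e^(−μ) μ^j/j! ≈ 0.5730.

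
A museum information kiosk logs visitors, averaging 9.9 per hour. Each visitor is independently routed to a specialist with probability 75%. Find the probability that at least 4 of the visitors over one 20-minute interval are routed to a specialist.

Thinning: the visitors that are routed to a specialist themselves form a Poisson process with rate 0.75 × 9.9 = 7.425 per hour.
Over the interval, μ = 7.425 × 1/3 = 2.475 (a 20-minute interval = 1/3 hours).
P(N ≥ 4) = 1 − P(N ≤ 3) ≈ 0.2371.

0.2371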